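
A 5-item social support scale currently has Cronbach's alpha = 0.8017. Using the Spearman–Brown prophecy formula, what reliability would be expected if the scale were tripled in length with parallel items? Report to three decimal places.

Length factor m = 3
α' = m·α / (1 + (m−1)·α)
   = 3 × 0.8017 / (1 + (3 − 1) × 0.8017)
   = 2.4051 / 2.6034 = 0.924

predicted reliability = 0.924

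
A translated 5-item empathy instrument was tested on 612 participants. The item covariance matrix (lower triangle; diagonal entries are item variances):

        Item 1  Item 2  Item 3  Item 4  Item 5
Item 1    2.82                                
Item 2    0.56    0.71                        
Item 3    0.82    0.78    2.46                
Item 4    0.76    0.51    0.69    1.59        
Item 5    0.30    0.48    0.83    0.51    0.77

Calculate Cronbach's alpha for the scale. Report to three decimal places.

Cronbach's alpha = 0.749

Σσᵢ² = 2.82 + 0.71 + 2.46 + 1.59 + 0.77 = 8.35
Sum of the distinct covariances = 6.24
σ²_T = 8.35 + 2 × 6.24 = 20.83
α = (k/(k−1))·(1 − Σσᵢ²/σ²_T) = (5/4)·(1 − 8.35/20.83) = 0.749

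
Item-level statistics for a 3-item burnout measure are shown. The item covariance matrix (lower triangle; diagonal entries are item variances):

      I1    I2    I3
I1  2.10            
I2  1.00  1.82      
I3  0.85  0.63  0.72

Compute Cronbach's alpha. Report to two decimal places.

α = 0.77

sum of item variances = 2.10 + 1.82 + 0.72 = 4.64
Sum of the distinct covariances = 2.48
Var(T) = 4.64 + 2 × 2.48 = 9.60
α = (k/(k−1))·(1 − sum of item variances/Var(T)) = (3/2)·(1 − 4.64/9.60) = 0.77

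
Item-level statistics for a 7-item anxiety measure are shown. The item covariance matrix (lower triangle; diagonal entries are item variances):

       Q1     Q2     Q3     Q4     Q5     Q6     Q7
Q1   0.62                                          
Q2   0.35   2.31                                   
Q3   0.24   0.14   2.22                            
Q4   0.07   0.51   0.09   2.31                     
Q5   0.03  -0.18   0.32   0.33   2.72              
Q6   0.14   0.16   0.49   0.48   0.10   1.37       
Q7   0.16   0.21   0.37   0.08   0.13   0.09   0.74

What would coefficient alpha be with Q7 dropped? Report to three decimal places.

Remaining items: Q1, Q2, Q3, Q4, Q5, Q6 (k = 6).
Σσᵢ² = 0.62 + 2.31 + 2.22 + 2.31 + 2.72 + 1.37 = 11.55
σ²_T = 11.55 + 2 × 3.27 = 18.09
α (item deleted) = (6/5)·(1 − 11.55/18.09) = 0.434

α = 0.434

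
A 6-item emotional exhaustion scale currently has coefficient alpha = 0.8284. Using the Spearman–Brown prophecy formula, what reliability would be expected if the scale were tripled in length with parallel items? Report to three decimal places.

Length factor m = 3
α' = m·α / (1 + (m−1)·α)
   = 3 × 0.8284 / (1 + (3 − 1) × 0.8284)
   = 2.4852 / 2.6568 = 0.935

predicted reliability = 0.935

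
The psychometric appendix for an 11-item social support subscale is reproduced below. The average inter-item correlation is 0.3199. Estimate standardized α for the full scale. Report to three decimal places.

standardized α = 0.838

Standardized α = k·r̄ / (1 + (k−1)·r̄) = 11 × 0.3199 / (1 + 10 × 0.3199)
  = 3.5189 / 4.1990 = 0.838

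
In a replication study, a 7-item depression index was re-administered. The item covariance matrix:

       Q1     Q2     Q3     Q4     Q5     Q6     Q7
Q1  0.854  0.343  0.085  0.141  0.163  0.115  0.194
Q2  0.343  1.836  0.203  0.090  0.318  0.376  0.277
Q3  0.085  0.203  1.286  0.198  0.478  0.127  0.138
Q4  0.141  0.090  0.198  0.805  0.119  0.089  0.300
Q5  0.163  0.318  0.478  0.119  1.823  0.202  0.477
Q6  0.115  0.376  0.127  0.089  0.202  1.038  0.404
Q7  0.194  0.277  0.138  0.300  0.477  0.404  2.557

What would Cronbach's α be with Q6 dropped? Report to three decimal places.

Remaining items: Q1, Q2, Q3, Q4, Q5, Q7 (k = 6).
Σσᵢ² = 0.854 + 1.836 + 1.286 + 0.805 + 1.823 + 2.557 = 9.161
σ²_total = 9.161 + 2 × 3.524 = 16.209
α (item deleted) = (6/5)·(1 − 9.161/16.209) = 0.522

Cronbach's α = 0.522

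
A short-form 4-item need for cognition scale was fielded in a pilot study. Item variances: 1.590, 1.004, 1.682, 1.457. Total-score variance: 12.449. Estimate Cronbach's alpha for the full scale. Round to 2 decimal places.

sum of item variances = 1.590 + 1.004 + 1.682 + 1.457 = 5.733
α = (k/(k−1))·(1 − sum of item variances/σ²_T) = (4/3)·(1 − 5.733/12.449) = 0.72

Cronbach's alpha = 0.72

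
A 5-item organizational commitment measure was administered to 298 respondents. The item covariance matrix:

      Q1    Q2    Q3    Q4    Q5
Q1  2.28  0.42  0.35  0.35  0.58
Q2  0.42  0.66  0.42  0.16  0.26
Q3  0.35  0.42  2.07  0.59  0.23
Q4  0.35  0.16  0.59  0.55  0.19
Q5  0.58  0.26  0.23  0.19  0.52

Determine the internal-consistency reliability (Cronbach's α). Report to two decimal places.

sum of item variances = 2.28 + 0.66 + 2.07 + 0.55 + 0.52 = 6.08
Σ_{i<j} σ_ij = 3.55
Var(T) = 6.08 + 2 × 3.55 = 13.18
α = (k/(k−1))·(1 − sum of item variances/Var(T)) = (5/4)·(1 − 6.08/13.18) = 0.67

Cronbach's α = 0.67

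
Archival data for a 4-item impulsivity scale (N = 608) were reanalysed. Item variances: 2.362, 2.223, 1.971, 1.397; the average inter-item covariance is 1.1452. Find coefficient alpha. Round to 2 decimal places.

α = 0.84

Σσ²ᵢ = 2.362 + 2.223 + 1.971 + 1.397 = 7.953
Sum of the 6 distinct covariances = 6 × 1.1452 = 6.8712
total variance = Σσ²ᵢ + 2·Σcov = 7.953 + 2 × 6.8712 = 21.6954
α = (4/3)·(1 − 7.953/21.6954) = 0.84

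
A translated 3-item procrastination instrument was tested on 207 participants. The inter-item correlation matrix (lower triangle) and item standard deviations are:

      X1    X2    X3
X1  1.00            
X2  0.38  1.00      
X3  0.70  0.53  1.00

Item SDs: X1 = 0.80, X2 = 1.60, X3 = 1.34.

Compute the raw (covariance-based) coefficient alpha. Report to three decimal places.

α = 0.731

Σσ²ᵢ = 0.80² + 1.60² + 1.34² = 4.9956
Covariances σ_ij = r_ij · s_i · s_j:
  σ(X1,X2) = 0.38 × 0.80 × 1.60 = 0.4864
  σ(X1,X3) = 0.70 × 0.80 × 1.34 = 0.7504
  σ(X2,X3) = 0.53 × 1.60 × 1.34 = 1.1363
σ²_T = Σσ²ᵢ + 2·Σσ_ij = 4.9956 + 2 × 2.3731 = 9.7418
α = (3/2)·(1 − 4.9956/9.7418) = 0.731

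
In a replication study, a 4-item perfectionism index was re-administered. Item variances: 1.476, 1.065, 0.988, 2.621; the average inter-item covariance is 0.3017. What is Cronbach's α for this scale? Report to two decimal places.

α = 0.49

sum of item variances = 1.476 + 1.065 + 0.988 + 2.621 = 6.150
Sum of the 6 distinct covariances = 6 × 0.3017 = 1.8102
σ²_total = sum of item variances + 2·Σcov = 6.150 + 2 × 1.8102 = 9.7704
α = (4/3)·(1 − 6.150/9.7704) = 0.49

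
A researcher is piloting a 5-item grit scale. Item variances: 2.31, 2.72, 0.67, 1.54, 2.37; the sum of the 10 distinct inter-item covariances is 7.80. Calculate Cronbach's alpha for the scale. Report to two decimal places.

α = 0.77

Σσ²ᵢ = 2.31 + 2.72 + 0.67 + 1.54 + 2.37 = 9.61
Sum of distinct covariances = 7.80
σ²_total = Σσ²ᵢ + 2·Σcov = 9.61 + 2 × 7.80 = 25.21
α = (5/4)·(1 − 9.61/25.21) = 0.77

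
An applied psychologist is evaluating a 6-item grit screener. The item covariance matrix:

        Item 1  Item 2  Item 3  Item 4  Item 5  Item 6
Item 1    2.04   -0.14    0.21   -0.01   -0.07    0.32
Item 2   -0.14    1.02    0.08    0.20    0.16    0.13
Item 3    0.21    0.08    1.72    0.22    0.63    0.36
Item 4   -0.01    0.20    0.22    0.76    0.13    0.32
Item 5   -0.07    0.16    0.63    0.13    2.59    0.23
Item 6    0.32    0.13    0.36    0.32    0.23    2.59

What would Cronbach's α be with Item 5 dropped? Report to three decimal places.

Remaining items: Item 1, Item 2, Item 3, Item 4, Item 6 (k = 5).
Σσᵢ² = 2.04 + 1.02 + 1.72 + 0.76 + 2.59 = 8.13
Var(T) = 8.13 + 2 × 1.69 = 11.51
α (item deleted) = (5/4)·(1 − 8.13/11.51) = 0.367

Cronbach's α = 0.367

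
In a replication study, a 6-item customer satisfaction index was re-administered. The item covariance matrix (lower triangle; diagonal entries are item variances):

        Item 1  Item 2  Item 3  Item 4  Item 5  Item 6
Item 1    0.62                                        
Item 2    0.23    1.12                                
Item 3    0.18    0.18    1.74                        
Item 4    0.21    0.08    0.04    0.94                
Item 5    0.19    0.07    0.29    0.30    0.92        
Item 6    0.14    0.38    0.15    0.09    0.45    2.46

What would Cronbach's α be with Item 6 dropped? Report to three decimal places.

α = 0.498

Remaining items: Item 1, Item 2, Item 3, Item 4, Item 5 (k = 5).
ΣVar(i) = 0.62 + 1.12 + 1.74 + 0.94 + 0.92 = 5.34
σ²_total = 5.34 + 2 × 1.77 = 8.88
α (item deleted) = (5/4)·(1 − 5.34/8.88) = 0.498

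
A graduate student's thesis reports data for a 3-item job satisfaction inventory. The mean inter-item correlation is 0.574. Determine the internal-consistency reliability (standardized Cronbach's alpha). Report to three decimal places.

Standardized α = k·r̄ / (1 + (k−1)·r̄) = 3 × 0.574 / (1 + 2 × 0.574)
  = 1.7220 / 2.1480 = 0.802

α = 0.802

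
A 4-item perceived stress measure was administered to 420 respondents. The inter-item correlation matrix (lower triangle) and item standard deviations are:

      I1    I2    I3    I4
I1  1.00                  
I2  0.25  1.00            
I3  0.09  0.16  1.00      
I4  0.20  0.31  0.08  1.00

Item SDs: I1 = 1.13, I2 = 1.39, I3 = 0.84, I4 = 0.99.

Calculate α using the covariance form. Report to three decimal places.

α = 0.481

Σσ²ᵢ = 1.13² + 1.39² + 0.84² + 0.99² = 4.8947
Covariances σ_ij = r_ij · s_i · s_j:
  σ(I1,I2) = 0.25 × 1.13 × 1.39 = 0.3927
  σ(I1,I3) = 0.09 × 1.13 × 0.84 = 0.0854
  σ(I1,I4) = 0.20 × 1.13 × 0.99 = 0.2237
  σ(I2,I3) = 0.16 × 1.39 × 0.84 = 0.1868
  σ(I2,I4) = 0.31 × 1.39 × 0.99 = 0.4266
  σ(I3,I4) = 0.08 × 0.84 × 0.99 = 0.0665
σ²_T = Σσ²ᵢ + 2·Σσ_ij = 4.8947 + 2 × 1.3817 = 7.6581
α = (4/3)·(1 − 4.8947/7.6581) = 0.481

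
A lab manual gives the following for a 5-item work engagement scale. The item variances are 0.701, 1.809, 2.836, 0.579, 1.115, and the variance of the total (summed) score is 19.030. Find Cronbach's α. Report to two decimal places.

α = 0.79

ΣVar(i) = 0.701 + 1.809 + 2.836 + 0.579 + 1.115 = 7.040
α = (k/(k−1))·(1 − ΣVar(i)/σ²_T) = (5/4)·(1 − 7.040/19.030) = 0.79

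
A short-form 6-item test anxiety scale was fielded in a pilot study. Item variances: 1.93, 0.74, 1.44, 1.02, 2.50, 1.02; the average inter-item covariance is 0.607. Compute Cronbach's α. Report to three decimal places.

Cronbach's α = 0.814

Σσᵢ² = 1.93 + 0.74 + 1.44 + 1.02 + 2.50 + 1.02 = 8.65
Sum of the 15 distinct covariances = 15 × 0.607 = 9.105
σ²_T = Σσᵢ² + 2·Σcov = 8.65 + 2 × 9.105 = 26.860
α = (6/5)·(1 − 8.65/26.860) = 0.814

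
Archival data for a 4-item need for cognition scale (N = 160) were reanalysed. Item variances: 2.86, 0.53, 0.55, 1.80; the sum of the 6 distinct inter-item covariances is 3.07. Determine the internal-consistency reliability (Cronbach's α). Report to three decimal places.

α = 0.689

sum of item variances = 2.86 + 0.53 + 0.55 + 1.80 = 5.74
Sum of distinct covariances = 3.07
σ²_T = sum of item variances + 2·Σcov = 5.74 + 2 × 3.07 = 11.88
α = (4/3)·(1 − 5.74/11.88) = 0.689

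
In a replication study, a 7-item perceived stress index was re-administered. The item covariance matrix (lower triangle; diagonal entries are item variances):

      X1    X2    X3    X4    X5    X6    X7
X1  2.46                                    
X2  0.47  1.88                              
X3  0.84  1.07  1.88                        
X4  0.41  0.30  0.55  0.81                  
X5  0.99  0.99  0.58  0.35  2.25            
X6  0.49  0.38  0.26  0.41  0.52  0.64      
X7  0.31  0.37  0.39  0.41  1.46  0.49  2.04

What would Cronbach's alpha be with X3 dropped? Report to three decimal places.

α = 0.748

Remaining items: X1, X2, X4, X5, X6, X7 (k = 6).
sum of item variances = 2.46 + 1.88 + 0.81 + 2.25 + 0.64 + 2.04 = 10.08
Var(T) = 10.08 + 2 × 8.35 = 26.78
α (item deleted) = (6/5)·(1 − 10.08/26.78) = 0.748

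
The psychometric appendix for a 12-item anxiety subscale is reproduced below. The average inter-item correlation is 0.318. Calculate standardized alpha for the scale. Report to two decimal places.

standardized alpha = 0.85

Standardized α = k·r̄ / (1 + (k−1)·r̄) = 12 × 0.318 / (1 + 11 × 0.318)
  = 3.8160 / 4.4980 = 0.85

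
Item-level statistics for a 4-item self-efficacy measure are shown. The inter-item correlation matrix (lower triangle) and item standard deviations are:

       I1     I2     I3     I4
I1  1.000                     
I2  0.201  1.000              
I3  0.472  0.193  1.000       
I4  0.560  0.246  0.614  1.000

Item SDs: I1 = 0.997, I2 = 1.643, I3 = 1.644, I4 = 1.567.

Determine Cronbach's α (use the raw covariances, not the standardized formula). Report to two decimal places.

α = 0.69

Σσ²ᵢ = 0.997² + 1.643² + 1.644² + 1.567² = 8.8517
Covariances σ_ij = r_ij · s_i · s_j:
  σ(I1,I2) = 0.201 × 0.997 × 1.643 = 0.3293
  σ(I1,I3) = 0.472 × 0.997 × 1.644 = 0.7736
  σ(I1,I4) = 0.560 × 0.997 × 1.567 = 0.8749
  σ(I2,I3) = 0.193 × 1.643 × 1.644 = 0.5213
  σ(I2,I4) = 0.246 × 1.643 × 1.567 = 0.6333
  σ(I3,I4) = 0.614 × 1.644 × 1.567 = 1.5818
σ²_T = Σσ²ᵢ + 2·Σσ_ij = 8.8517 + 2 × 4.7142 = 18.2801
α = (4/3)·(1 − 8.8517/18.2801) = 0.69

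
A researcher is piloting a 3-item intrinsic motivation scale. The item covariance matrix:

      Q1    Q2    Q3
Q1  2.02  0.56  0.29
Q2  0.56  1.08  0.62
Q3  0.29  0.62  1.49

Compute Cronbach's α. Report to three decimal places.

ΣVar(i) = 2.02 + 1.08 + 1.49 = 4.59
Sum of off-diagonal covariances = 1.47
Var(T) = 4.59 + 2 × 1.47 = 7.53
α = (k/(k−1))·(1 − ΣVar(i)/Var(T)) = (3/2)·(1 − 4.59/7.53) = 0.586

α = 0.586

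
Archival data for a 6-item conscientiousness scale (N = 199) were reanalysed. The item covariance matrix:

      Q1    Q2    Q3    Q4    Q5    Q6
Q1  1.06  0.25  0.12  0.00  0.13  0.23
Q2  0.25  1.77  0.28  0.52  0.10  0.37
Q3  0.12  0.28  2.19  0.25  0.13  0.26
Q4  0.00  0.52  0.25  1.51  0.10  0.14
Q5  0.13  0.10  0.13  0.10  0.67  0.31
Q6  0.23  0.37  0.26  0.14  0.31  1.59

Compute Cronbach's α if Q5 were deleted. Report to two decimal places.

Remaining items: Q1, Q2, Q3, Q4, Q6 (k = 5).
Σσ²ᵢ = 1.06 + 1.77 + 2.19 + 1.51 + 1.59 = 8.12
Var(T) = 8.12 + 2 × 2.42 = 12.96
α (item deleted) = (5/4)·(1 − 8.12/12.96) = 0.47

Cronbach's α = 0.47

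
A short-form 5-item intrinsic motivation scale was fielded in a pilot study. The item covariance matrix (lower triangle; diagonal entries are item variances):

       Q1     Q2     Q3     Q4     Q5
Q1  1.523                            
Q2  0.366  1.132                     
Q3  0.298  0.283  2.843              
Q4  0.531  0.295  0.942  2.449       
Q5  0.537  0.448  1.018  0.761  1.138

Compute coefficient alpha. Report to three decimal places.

ΣVar(i) = 1.523 + 1.132 + 2.843 + 2.449 + 1.138 = 9.085
Σ_{i<j} σ_ij = 5.479
σ²_T = 9.085 + 2 × 5.479 = 20.043
α = (k/(k−1))·(1 − ΣVar(i)/σ²_T) = (5/4)·(1 − 9.085/20.043) = 0.683

α = 0.683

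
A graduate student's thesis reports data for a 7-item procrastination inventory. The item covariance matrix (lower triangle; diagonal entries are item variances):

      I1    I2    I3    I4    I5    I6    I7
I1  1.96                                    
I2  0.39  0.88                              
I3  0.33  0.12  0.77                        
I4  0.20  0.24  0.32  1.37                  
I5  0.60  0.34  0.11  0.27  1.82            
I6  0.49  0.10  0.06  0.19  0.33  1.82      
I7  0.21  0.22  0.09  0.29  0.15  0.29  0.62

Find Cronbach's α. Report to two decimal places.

Σσᵢ² = 1.96 + 0.88 + 0.77 + 1.37 + 1.82 + 1.82 + 0.62 = 9.24
Σ_{i<j} σ_ij = 5.34
total variance = 9.24 + 2 × 5.34 = 19.92
α = (k/(k−1))·(1 − Σσᵢ²/total variance) = (7/6)·(1 − 9.24/19.92) = 0.63

Cronbach's α = 0.63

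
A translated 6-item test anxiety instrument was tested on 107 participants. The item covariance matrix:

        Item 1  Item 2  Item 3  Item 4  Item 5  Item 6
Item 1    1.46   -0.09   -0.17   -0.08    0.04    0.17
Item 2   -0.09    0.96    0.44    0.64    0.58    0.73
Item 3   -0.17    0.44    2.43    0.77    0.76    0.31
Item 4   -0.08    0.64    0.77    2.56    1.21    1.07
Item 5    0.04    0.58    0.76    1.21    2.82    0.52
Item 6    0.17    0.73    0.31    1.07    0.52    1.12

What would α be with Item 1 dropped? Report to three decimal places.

α = 0.734

Remaining items: Item 2, Item 3, Item 4, Item 5, Item 6 (k = 5).
Σσ²ᵢ = 0.96 + 2.43 + 2.56 + 2.82 + 1.12 = 9.89
Var(T) = 9.89 + 2 × 7.03 = 23.95
α (item deleted) = (5/4)·(1 − 9.89/23.95) = 0.734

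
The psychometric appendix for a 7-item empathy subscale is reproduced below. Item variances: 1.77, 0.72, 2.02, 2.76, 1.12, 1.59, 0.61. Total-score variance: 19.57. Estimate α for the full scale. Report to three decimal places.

ΣVar(i) = 1.77 + 0.72 + 2.02 + 2.76 + 1.12 + 1.59 + 0.61 = 10.59
α = (k/(k−1))·(1 − ΣVar(i)/total variance) = (7/6)·(1 − 10.59/19.57) = 0.535

α = 0.535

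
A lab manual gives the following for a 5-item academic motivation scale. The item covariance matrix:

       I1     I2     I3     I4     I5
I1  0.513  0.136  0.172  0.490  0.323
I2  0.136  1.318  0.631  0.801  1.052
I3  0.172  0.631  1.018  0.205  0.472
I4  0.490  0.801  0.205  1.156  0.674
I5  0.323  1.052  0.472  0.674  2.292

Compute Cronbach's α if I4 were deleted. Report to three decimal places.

Remaining items: I1, I2, I3, I5 (k = 4).
ΣVar(i) = 0.513 + 1.318 + 1.018 + 2.292 = 5.141
σ²_T = 5.141 + 2 × 2.786 = 10.713
α (item deleted) = (4/3)·(1 − 5.141/10.713) = 0.693

Cronbach's α = 0.693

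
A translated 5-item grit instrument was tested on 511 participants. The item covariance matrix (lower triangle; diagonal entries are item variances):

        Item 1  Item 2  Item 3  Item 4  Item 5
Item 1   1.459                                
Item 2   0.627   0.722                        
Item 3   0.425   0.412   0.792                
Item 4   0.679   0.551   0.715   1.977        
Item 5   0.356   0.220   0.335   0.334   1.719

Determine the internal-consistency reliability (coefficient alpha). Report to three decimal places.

α = 0.728

ΣVar(i) = 1.459 + 0.722 + 0.792 + 1.977 + 1.719 = 6.669
Sum of off-diagonal covariances = 4.654
σ²_T = 6.669 + 2 × 4.654 = 15.977
α = (k/(k−1))·(1 − ΣVar(i)/σ²_T) = (5/4)·(1 − 6.669/15.977) = 0.728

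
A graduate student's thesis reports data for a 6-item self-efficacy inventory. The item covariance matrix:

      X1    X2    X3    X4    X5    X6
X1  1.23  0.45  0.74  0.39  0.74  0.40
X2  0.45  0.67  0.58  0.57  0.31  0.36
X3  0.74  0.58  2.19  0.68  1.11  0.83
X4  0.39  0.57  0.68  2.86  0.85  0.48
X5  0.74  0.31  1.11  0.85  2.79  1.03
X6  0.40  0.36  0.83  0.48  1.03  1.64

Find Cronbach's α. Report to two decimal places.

α = 0.75

Σσ²ᵢ = 1.23 + 0.67 + 2.19 + 2.86 + 2.79 + 1.64 = 11.38
Sum of off-diagonal covariances = 9.52
total variance = 11.38 + 2 × 9.52 = 30.42
α = (k/(k−1))·(1 − Σσ²ᵢ/total variance) = (6/5)·(1 − 11.38/30.42) = 0.75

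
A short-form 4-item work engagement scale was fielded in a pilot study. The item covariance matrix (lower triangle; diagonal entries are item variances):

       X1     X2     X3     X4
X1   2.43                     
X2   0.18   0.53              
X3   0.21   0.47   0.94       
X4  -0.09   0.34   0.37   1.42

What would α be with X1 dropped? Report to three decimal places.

Remaining items: X2, X3, X4 (k = 3).
ΣVar(i) = 0.53 + 0.94 + 1.42 = 2.89
total variance = 2.89 + 2 × 1.18 = 5.25
α (item deleted) = (3/2)·(1 − 2.89/5.25) = 0.674

α = 0.674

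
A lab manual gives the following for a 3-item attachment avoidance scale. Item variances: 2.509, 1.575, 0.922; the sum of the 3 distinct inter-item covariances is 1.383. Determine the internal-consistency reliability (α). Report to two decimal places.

Σσᵢ² = 2.509 + 1.575 + 0.922 = 5.006
Sum of distinct covariances = 1.383
total variance = Σσᵢ² + 2·Σcov = 5.006 + 2 × 1.383 = 7.772
α = (3/2)·(1 − 5.006/7.772) = 0.53

α = 0.53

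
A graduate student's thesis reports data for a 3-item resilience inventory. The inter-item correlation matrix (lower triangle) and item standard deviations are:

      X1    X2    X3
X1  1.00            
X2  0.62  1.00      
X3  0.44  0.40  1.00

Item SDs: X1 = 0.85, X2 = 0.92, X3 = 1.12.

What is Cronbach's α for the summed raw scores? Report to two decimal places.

α = 0.72

Σσ²ᵢ = 0.85² + 0.92² + 1.12² = 2.8233
Covariances σ_ij = r_ij · s_i · s_j:
  σ(X1,X2) = 0.62 × 0.85 × 0.92 = 0.4848
  σ(X1,X3) = 0.44 × 0.85 × 1.12 = 0.4189
  σ(X2,X3) = 0.40 × 0.92 × 1.12 = 0.4122
σ²_T = Σσ²ᵢ + 2·Σσ_ij = 2.8233 + 2 × 1.3159 = 5.4551
α = (3/2)·(1 − 2.8233/5.4551) = 0.72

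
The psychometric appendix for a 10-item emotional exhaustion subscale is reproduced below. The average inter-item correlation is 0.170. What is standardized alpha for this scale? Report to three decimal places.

Standardized α = k·r̄ / (1 + (k−1)·r̄) = 10 × 0.170 / (1 + 9 × 0.170)
  = 1.7000 / 2.5300 = 0.672

α = 0.672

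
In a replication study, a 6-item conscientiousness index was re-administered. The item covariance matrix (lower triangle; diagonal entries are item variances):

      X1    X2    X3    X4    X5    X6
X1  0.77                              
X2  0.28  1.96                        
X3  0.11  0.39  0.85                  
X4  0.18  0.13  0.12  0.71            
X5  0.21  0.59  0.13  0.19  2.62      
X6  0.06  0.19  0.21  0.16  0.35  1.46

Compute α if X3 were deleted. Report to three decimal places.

Remaining items: X1, X2, X4, X5, X6 (k = 5).
Σσᵢ² = 0.77 + 1.96 + 0.71 + 2.62 + 1.46 = 7.52
σ²_T = 7.52 + 2 × 2.34 = 12.20
α (item deleted) = (5/4)·(1 − 7.52/12.20) = 0.480

α = 0.480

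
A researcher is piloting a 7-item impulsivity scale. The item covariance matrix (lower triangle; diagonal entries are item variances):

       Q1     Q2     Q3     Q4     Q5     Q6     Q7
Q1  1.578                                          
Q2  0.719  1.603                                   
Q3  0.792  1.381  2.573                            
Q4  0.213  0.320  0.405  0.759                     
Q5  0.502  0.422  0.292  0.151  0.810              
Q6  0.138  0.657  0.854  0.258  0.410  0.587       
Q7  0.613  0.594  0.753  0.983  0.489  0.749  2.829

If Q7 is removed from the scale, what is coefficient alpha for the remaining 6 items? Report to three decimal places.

Remaining items: Q1, Q2, Q3, Q4, Q5, Q6 (k = 6).
Σσ²ᵢ = 1.578 + 1.603 + 2.573 + 0.759 + 0.810 + 0.587 = 7.910
σ²_total = 7.910 + 2 × 7.514 = 22.938
α (item deleted) = (6/5)·(1 − 7.910/22.938) = 0.786

coefficient alpha = 0.786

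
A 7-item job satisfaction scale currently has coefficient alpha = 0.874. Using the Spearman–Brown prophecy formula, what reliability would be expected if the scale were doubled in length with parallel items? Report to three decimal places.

predicted reliability = 0.933

Length factor m = 2
α' = m·α / (1 + (m−1)·α)
   = 2 × 0.874 / (1 + (2 − 1) × 0.874)
   = 1.7480 / 1.8740 = 0.933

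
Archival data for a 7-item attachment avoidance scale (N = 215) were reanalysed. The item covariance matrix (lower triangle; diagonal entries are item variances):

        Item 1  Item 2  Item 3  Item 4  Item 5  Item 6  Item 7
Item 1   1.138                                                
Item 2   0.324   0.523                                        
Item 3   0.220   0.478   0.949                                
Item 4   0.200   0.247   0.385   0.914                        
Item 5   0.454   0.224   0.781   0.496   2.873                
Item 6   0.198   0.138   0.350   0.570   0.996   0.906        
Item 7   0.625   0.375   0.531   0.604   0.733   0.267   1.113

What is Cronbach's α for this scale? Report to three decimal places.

α = 0.800

Σσ²ᵢ = 1.138 + 0.523 + 0.949 + 0.914 + 2.873 + 0.906 + 1.113 = 8.416
Sum of the distinct covariances = 9.196
Var(T) = 8.416 + 2 × 9.196 = 26.808
α = (k/(k−1))·(1 − Σσ²ᵢ/Var(T)) = (7/6)·(1 − 8.416/26.808) = 0.800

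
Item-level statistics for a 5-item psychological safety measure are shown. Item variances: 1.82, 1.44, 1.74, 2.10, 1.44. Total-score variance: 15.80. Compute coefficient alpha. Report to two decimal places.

α = 0.57

Σσ²ᵢ = 1.82 + 1.44 + 1.74 + 2.10 + 1.44 = 8.54
α = (k/(k−1))·(1 − Σσ²ᵢ/σ²_T) = (5/4)·(1 − 8.54/15.80) = 0.57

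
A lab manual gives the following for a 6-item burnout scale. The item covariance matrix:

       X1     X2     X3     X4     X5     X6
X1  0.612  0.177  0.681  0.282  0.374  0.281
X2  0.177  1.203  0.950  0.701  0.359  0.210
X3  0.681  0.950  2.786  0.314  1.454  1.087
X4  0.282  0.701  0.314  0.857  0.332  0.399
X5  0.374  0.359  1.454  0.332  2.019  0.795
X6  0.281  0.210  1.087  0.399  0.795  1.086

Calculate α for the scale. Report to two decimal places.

α = 0.79

ΣVar(i) = 0.612 + 1.203 + 2.786 + 0.857 + 2.019 + 1.086 = 8.563
Sum of the distinct covariances = 8.396
σ²_T = 8.563 + 2 × 8.396 = 25.355
α = (k/(k−1))·(1 − ΣVar(i)/σ²_T) = (6/5)·(1 − 8.563/25.355) = 0.79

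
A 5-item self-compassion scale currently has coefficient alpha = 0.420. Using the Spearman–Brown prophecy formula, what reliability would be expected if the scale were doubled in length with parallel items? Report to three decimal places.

predicted reliability = 0.592

Length factor m = 2
α' = m·α / (1 + (m−1)·α)
   = 2 × 0.420 / (1 + (2 − 1) × 0.420)
   = 0.8400 / 1.4200 = 0.592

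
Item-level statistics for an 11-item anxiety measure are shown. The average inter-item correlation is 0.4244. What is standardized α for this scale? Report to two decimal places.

Standardized α = k·r̄ / (1 + (k−1)·r̄) = 11 × 0.4244 / (1 + 10 × 0.4244)
  = 4.6684 / 5.2440 = 0.89

α = 0.89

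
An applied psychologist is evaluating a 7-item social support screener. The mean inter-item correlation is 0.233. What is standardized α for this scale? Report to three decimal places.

Standardized α = k·r̄ / (1 + (k−1)·r̄) = 7 × 0.233 / (1 + 6 × 0.233)
  = 1.6310 / 2.3980 = 0.680

α = 0.680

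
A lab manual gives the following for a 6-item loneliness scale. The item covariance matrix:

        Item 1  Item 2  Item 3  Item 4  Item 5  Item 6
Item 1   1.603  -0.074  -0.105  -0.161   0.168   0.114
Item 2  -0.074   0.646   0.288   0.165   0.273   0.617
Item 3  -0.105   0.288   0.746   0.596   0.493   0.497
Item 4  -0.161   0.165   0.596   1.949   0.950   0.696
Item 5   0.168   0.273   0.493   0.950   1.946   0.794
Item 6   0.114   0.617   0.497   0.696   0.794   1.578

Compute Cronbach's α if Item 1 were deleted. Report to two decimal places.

Cronbach's α = 0.76

Remaining items: Item 2, Item 3, Item 4, Item 5, Item 6 (k = 5).
sum of item variances = 0.646 + 0.746 + 1.949 + 1.946 + 1.578 = 6.865
total variance = 6.865 + 2 × 5.369 = 17.603
α (item deleted) = (5/4)·(1 − 6.865/17.603) = 0.76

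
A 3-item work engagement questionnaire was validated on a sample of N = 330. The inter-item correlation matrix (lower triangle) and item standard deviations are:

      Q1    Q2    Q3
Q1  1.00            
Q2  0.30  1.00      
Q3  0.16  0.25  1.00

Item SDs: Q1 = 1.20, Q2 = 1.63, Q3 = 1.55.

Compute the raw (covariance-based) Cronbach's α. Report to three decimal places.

Cronbach's α = 0.477

Σσ²ᵢ = 1.20² + 1.63² + 1.55² = 6.4994
Covariances σ_ij = r_ij · s_i · s_j:
  σ(Q1,Q2) = 0.30 × 1.20 × 1.63 = 0.5868
  σ(Q1,Q3) = 0.16 × 1.20 × 1.55 = 0.2976
  σ(Q2,Q3) = 0.25 × 1.63 × 1.55 = 0.6316
σ²_T = Σσ²ᵢ + 2·Σσ_ij = 6.4994 + 2 × 1.5160 = 9.5314
α = (3/2)·(1 − 6.4994/9.5314) = 0.477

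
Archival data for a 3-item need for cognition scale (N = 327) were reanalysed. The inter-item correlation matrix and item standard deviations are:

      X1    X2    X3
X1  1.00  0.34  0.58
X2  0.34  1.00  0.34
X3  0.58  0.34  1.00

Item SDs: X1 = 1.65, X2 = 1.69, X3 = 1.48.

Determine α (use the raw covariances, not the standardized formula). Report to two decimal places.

Σσ²ᵢ = 1.65² + 1.69² + 1.48² = 7.7690
Covariances σ_ij = r_ij · s_i · s_j:
  σ(X1,X2) = 0.34 × 1.65 × 1.69 = 0.9481
  σ(X1,X3) = 0.58 × 1.65 × 1.48 = 1.4164
  σ(X2,X3) = 0.34 × 1.69 × 1.48 = 0.8504
σ²_T = Σσ²ᵢ + 2·Σσ_ij = 7.7690 + 2 × 3.2149 = 14.1988
α = (3/2)·(1 − 7.7690/14.1988) = 0.68

α = 0.68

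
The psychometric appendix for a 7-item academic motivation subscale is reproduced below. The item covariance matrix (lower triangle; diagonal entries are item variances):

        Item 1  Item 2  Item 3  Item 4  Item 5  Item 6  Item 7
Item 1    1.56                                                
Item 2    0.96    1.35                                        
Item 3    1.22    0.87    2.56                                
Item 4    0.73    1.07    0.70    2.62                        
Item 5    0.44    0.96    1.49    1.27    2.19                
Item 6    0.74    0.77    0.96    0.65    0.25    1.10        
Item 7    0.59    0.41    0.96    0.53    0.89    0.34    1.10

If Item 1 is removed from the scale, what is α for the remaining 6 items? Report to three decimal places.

α = 0.827

Remaining items: Item 2, Item 3, Item 4, Item 5, Item 6, Item 7 (k = 6).
sum of item variances = 1.35 + 2.56 + 2.62 + 2.19 + 1.10 + 1.10 = 10.92
σ²_T = 10.92 + 2 × 12.12 = 35.16
α (item deleted) = (6/5)·(1 − 10.92/35.16) = 0.827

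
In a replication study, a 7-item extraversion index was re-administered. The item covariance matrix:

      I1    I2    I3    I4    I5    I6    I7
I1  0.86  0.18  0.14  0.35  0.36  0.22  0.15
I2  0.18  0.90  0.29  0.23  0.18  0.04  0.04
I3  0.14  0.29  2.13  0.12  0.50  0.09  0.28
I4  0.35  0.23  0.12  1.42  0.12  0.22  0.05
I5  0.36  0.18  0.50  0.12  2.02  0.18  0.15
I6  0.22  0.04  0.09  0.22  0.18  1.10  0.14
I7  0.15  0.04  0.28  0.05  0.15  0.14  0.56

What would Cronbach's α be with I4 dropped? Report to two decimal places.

Remaining items: I1, I2, I3, I5, I6, I7 (k = 6).
sum of item variances = 0.86 + 0.90 + 2.13 + 2.02 + 1.10 + 0.56 = 7.57
Var(T) = 7.57 + 2 × 2.94 = 13.45
α (item deleted) = (6/5)·(1 − 7.57/13.45) = 0.52

Cronbach's α = 0.52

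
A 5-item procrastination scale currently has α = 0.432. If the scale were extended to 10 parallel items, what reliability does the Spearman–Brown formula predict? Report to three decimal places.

Length factor m = 10/5 = 2.0000
α' = m·α / (1 + (m−1)·α)
   = 10/5 × 0.432 / (1 + (10/5 − 1) × 0.432)
   = 0.8640 / 1.4320 = 0.603

predicted reliability = 0.603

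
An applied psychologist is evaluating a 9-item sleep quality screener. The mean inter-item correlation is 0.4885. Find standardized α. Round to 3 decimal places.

Standardized α = k·r̄ / (1 + (k−1)·r̄) = 9 × 0.4885 / (1 + 8 × 0.4885)
  = 4.3965 / 4.9080 = 0.896

α = 0.896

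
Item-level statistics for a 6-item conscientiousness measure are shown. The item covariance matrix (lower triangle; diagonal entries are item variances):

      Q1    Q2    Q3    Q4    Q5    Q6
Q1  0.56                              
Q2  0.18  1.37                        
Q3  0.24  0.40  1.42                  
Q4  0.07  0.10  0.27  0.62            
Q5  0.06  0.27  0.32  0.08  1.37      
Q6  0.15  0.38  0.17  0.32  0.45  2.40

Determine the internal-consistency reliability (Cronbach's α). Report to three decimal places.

sum of item variances = 0.56 + 1.37 + 1.42 + 0.62 + 1.37 + 2.40 = 7.74
Σ_{i<j} σ_ij = 3.46
total variance = 7.74 + 2 × 3.46 = 14.66
α = (k/(k−1))·(1 − sum of item variances/total variance) = (6/5)·(1 − 7.74/14.66) = 0.566

Cronbach's α = 0.566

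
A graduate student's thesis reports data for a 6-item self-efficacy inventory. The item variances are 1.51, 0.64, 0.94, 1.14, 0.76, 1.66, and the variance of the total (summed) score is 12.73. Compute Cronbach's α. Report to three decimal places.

Cronbach's α = 0.573

Σσᵢ² = 1.51 + 0.64 + 0.94 + 1.14 + 0.76 + 1.66 = 6.65
α = (k/(k−1))·(1 − Σσᵢ²/Var(T)) = (6/5)·(1 − 6.65/12.73) = 0.573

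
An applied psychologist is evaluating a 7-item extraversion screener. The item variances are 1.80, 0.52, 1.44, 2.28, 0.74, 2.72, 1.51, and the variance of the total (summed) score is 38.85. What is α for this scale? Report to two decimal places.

α = 0.84

sum of item variances = 1.80 + 0.52 + 1.44 + 2.28 + 0.74 + 2.72 + 1.51 = 11.01
α = (k/(k−1))·(1 − sum of item variances/total variance) = (7/6)·(1 − 11.01/38.85) = 0.84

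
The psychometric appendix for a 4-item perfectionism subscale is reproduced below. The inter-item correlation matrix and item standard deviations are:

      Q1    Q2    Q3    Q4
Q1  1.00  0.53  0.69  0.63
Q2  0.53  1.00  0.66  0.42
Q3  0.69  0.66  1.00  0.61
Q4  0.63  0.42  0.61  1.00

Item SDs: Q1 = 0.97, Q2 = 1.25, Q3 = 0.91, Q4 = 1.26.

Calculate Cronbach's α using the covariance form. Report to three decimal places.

Σσ²ᵢ = 0.97² + 1.25² + 0.91² + 1.26² = 4.9191
Covariances σ_ij = r_ij · s_i · s_j:
  σ(Q1,Q2) = 0.53 × 0.97 × 1.25 = 0.6426
  σ(Q1,Q3) = 0.69 × 0.97 × 0.91 = 0.6091
  σ(Q1,Q4) = 0.63 × 0.97 × 1.26 = 0.7700
  σ(Q2,Q3) = 0.66 × 1.25 × 0.91 = 0.7508
  σ(Q2,Q4) = 0.42 × 1.25 × 1.26 = 0.6615
  σ(Q3,Q4) = 0.61 × 0.91 × 1.26 = 0.6994
σ²_T = Σσ²ᵢ + 2·Σσ_ij = 4.9191 + 2 × 4.1334 = 13.1859
α = (4/3)·(1 − 4.9191/13.1859) = 0.836

α = 0.836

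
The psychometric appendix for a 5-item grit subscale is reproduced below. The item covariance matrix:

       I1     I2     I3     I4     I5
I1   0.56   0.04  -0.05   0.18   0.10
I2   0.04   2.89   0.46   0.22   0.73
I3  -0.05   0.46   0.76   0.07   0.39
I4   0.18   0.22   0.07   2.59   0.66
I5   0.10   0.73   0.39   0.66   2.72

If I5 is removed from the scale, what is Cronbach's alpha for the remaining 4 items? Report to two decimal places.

Cronbach's alpha = 0.28

Remaining items: I1, I2, I3, I4 (k = 4).
ΣVar(i) = 0.56 + 2.89 + 0.76 + 2.59 = 6.80
Var(T) = 6.80 + 2 × 0.92 = 8.64
α (item deleted) = (4/3)·(1 − 6.80/8.64) = 0.28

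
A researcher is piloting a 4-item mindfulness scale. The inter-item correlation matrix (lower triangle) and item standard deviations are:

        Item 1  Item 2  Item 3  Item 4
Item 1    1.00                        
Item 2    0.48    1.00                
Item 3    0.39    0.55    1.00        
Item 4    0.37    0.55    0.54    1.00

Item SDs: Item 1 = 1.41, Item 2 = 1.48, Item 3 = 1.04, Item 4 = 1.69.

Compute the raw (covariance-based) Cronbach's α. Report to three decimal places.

Cronbach's α = 0.775

Σσ²ᵢ = 1.41² + 1.48² + 1.04² + 1.69² = 8.1162
Covariances σ_ij = r_ij · s_i · s_j:
  σ(Item 1,Item 2) = 0.48 × 1.41 × 1.48 = 1.0017
  σ(Item 1,Item 3) = 0.39 × 1.41 × 1.04 = 0.5719
  σ(Item 1,Item 4) = 0.37 × 1.41 × 1.69 = 0.8817
  σ(Item 2,Item 3) = 0.55 × 1.48 × 1.04 = 0.8466
  σ(Item 2,Item 4) = 0.55 × 1.48 × 1.69 = 1.3757
  σ(Item 3,Item 4) = 0.54 × 1.04 × 1.69 = 0.9491
σ²_T = Σσ²ᵢ + 2·Σσ_ij = 8.1162 + 2 × 5.6267 = 19.3696
α = (4/3)·(1 − 8.1162/19.3696) = 0.775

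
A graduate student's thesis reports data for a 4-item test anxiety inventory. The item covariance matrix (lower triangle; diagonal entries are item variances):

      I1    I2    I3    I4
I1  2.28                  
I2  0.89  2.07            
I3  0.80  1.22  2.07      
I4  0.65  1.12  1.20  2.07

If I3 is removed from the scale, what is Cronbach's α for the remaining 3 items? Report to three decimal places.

α = 0.680

Remaining items: I1, I2, I4 (k = 3).
Σσ²ᵢ = 2.28 + 2.07 + 2.07 = 6.42
σ²_T = 6.42 + 2 × 2.66 = 11.74
α (item deleted) = (3/2)·(1 − 6.42/11.74) = 0.680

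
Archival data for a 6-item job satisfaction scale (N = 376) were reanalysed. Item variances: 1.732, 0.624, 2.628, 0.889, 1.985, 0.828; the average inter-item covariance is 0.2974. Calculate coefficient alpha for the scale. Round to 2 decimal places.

α = 0.61

Σσ²ᵢ = 1.732 + 0.624 + 2.628 + 0.889 + 1.985 + 0.828 = 8.686
Sum of the 15 distinct covariances = 15 × 0.2974 = 4.4610
Var(T) = Σσ²ᵢ + 2·Σcov = 8.686 + 2 × 4.4610 = 17.6080
α = (6/5)·(1 − 8.686/17.6080) = 0.61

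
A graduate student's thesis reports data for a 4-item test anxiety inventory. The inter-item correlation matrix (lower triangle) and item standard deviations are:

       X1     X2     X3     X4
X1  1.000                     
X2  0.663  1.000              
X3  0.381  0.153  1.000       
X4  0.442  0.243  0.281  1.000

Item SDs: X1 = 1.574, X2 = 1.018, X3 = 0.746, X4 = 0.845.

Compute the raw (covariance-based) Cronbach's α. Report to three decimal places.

α = 0.694

Σσ²ᵢ = 1.574² + 1.018² + 0.746² + 0.845² = 4.7843
Covariances σ_ij = r_ij · s_i · s_j:
  σ(X1,X2) = 0.663 × 1.574 × 1.018 = 1.0623
  σ(X1,X3) = 0.381 × 1.574 × 0.746 = 0.4474
  σ(X1,X4) = 0.442 × 1.574 × 0.845 = 0.5879
  σ(X2,X3) = 0.153 × 1.018 × 0.746 = 0.1162
  σ(X2,X4) = 0.243 × 1.018 × 0.845 = 0.2090
  σ(X3,X4) = 0.281 × 0.746 × 0.845 = 0.1771
σ²_T = Σσ²ᵢ + 2·Σσ_ij = 4.7843 + 2 × 2.5999 = 9.9841
α = (4/3)·(1 − 4.7843/9.9841) = 0.694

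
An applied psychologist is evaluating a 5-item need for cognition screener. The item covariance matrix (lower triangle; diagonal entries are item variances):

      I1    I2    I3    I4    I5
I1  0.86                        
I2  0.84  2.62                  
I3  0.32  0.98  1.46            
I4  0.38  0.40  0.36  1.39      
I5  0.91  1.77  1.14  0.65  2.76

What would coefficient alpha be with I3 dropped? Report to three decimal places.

coefficient alpha = 0.753

Remaining items: I1, I2, I4, I5 (k = 4).
Σσᵢ² = 0.86 + 2.62 + 1.39 + 2.76 = 7.63
σ²_T = 7.63 + 2 × 4.95 = 17.53
α (item deleted) = (4/3)·(1 − 7.63/17.53) = 0.753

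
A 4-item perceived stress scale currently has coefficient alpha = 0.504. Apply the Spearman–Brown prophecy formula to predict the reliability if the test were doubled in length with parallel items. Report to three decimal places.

predicted reliability = 0.670

Length factor m = 2
α' = m·α / (1 + (m−1)·α)
   = 2 × 0.504 / (1 + (2 − 1) × 0.504)
   = 1.0080 / 1.5040 = 0.670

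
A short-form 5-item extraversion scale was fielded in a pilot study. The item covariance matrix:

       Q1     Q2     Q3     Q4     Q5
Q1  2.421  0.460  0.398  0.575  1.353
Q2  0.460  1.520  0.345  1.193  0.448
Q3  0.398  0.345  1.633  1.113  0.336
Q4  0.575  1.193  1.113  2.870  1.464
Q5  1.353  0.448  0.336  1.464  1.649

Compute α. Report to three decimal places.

sum of item variances = 2.421 + 1.520 + 1.633 + 2.870 + 1.649 = 10.093
Sum of the distinct covariances = 7.685
σ²_T = 10.093 + 2 × 7.685 = 25.463
α = (k/(k−1))·(1 − sum of item variances/σ²_T) = (5/4)·(1 − 10.093/25.463) = 0.755

α = 0.755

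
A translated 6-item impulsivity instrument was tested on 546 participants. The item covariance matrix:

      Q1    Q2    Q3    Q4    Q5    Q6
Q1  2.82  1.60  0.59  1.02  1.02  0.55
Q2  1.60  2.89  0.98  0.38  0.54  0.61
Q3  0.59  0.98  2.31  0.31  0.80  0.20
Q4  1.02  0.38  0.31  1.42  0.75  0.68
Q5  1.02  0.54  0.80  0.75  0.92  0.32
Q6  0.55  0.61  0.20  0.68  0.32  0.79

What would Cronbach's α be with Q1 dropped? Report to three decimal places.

Remaining items: Q2, Q3, Q4, Q5, Q6 (k = 5).
Σσᵢ² = 2.89 + 2.31 + 1.42 + 0.92 + 0.79 = 8.33
σ²_T = 8.33 + 2 × 5.57 = 19.47
α (item deleted) = (5/4)·(1 − 8.33/19.47) = 0.715

α = 0.715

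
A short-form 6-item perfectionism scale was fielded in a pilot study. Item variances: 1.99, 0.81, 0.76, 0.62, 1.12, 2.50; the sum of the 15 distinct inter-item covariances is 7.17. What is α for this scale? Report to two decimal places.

α = 0.78

ΣVar(i) = 1.99 + 0.81 + 0.76 + 0.62 + 1.12 + 2.50 = 7.80
Sum of distinct covariances = 7.17
total variance = ΣVar(i) + 2·Σcov = 7.80 + 2 × 7.17 = 22.14
α = (6/5)·(1 − 7.80/22.14) = 0.78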